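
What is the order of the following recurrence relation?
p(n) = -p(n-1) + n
The order is the largest lag k for which p(n-k) appears. Here the deepest term is p(n-1) (the n term is non-homogeneous and does not affect the order), so the order is 1.

Order 1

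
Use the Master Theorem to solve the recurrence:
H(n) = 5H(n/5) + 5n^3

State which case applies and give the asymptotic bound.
Master Theorem template: H(n) = a·H(n/b) + f(n).
Here: a=5, b=5, f(n)=5n^3
Compute log_b(a) = log_5(5) = 1.
f(n) = 5n^3 = Ω(n^(1+ε)) with ε = 2, and the regularity condition holds (a·f(n/b) = (a/b^3)·f(n) with a/b^3 = 5^-2 < 1). Case 3: H(n) = Θ(f(n)) = Θ(n^3).

Case 3: H(n) = Θ(n^3)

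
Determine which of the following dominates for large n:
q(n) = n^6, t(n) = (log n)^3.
Comparing growth rates:
Growth-rate hierarchy: log n ≺ any polynomial ≺ any exponential cⁿ (c>1) ≺ n! ≺ nⁿ.
polynomial degree 6 dominates polylogarithmic (log n)^3 asymptotically.

q(n) grows faster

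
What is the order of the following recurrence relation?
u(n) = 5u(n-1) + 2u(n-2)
The order is the largest lag k for which u(n-k) appears. Here the deepest term is u(n-2), so the order is 2.

Order 2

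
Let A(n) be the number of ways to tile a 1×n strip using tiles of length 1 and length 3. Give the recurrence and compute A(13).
Condition on the last tile: it has length 1 (leaving a 1×(n-1) strip) or length 3 (leaving a 1×(n-3) strip), so A(n) = A(n-1) + A(n-3) (order-3 linear recurrence).
For 0 ≤ i < 3 only unit tiles fit, so A(i) = 1.
Iterating the recurrence: A(3) = 2, A(4) = 3, A(5) = 4, A(6) = 6, A(7) = 9, A(8) = 13, A(9) = 19, A(10) = 28, A(11) = 41, A(12) = 60, A(13) = 88.

A(n) = A(n-1) + A(n-3), with A(i) = 1 for 0 ≤ i < 3; A(13) = 88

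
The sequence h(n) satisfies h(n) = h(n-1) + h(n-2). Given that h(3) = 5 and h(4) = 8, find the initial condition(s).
Work backwards using h(k) = h(k+2) - h(k+1):
h(2) = h(4) - h(3) = 8 - 5 = 3
h(1) = h(3) - h(2) = 5 - 3 = 2
h(0) = h(2) - h(1) = 3 - 2 = 1

h(0) = 1, h(1) = 2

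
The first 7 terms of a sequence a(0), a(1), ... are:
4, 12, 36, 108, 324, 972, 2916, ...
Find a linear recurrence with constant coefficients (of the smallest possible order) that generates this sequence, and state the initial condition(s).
Look for the lowest-order linear relation among consecutive terms.
Observation: each term is 3× the previous.
Check at n=2: 3·12 = 36. ✓

a(n) = 3 × a(n-1), a(0) = 4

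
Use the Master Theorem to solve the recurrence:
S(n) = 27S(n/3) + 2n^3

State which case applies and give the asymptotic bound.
Master Theorem template: S(n) = a·S(n/b) + f(n).
Here: a=27, b=3, f(n)=2n^3
Compute log_b(a) = log_3(27) = 3.
f(n) = 2n^3 = Θ(n^3). Case 2: S(n) = Θ(n^3 log n).

Case 2: S(n) = Θ(n^3 log n)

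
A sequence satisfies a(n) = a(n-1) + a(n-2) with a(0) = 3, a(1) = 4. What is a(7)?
Computing the sequence terms:
3, 4, 7, 11, 18, 29, 47, 76

76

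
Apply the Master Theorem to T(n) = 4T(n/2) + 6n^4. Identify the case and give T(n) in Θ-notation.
Master Theorem template: T(n) = a·T(n/b) + f(n).
Here: a=4, b=2, f(n)=6n^4
Compute log_b(a) = log_2(4) = 2.
f(n) = 6n^4 = Ω(n^(2+ε)) with ε = 2, and the regularity condition holds (a·f(n/b) = (a/b^4)·f(n) with a/b^4 = 2^-2 < 1). Case 3: T(n) = Θ(f(n)) = Θ(n^4).

Case 3: T(n) = Θ(n^4)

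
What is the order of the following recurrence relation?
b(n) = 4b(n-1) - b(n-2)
The order is the largest lag k for which b(n-k) appears. Here the deepest term is b(n-2), so the order is 2.

Order 2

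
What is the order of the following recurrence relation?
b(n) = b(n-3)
The order is the largest lag k for which b(n-k) appears. Here the deepest term is b(n-3), so the order is 3.

Order 3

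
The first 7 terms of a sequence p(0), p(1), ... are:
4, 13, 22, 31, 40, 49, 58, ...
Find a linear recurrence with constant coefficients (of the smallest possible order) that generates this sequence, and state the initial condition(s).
Look for the lowest-order linear relation among consecutive terms.
Observation: consecutive differences are constant (= 9).
Check at n=2: 1·13 + 9 = 22. ✓

p(n) = p(n-1) + 9, p(0) = 4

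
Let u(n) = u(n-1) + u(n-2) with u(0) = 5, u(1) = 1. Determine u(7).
Computing the sequence terms:
5, 1, 6, 7, 13, 20, 33, 53

53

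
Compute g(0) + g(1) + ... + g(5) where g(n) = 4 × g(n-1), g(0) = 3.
Computing the sequence terms: 3, 12, 48, 192, 768, 3072
Adding these values together:

4095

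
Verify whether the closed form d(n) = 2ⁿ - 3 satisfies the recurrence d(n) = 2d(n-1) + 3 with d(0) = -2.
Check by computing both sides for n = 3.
From the recurrence with d(0) = -2:
  d(0) = -2, d(1) = -1, d(2) = 1, d(3) = 5
  so the recurrence gives d(3) = 5.
From the proposed closed form d(n) = 2ⁿ - 3:
  d(3) = 5.
Both sides give 5 at n = 3, and the initial condition(s) match, so the closed form is consistent.

Yes, the closed form is correct.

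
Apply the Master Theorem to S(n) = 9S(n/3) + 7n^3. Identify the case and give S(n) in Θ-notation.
Master Theorem template: S(n) = a·S(n/b) + f(n).
Here: a=9, b=3, f(n)=7n^3
Compute log_b(a) = log_3(9) = 2.
f(n) = 7n^3 = Ω(n^(2+ε)) with ε = 1, and the regularity condition holds (a·f(n/b) = (a/b^3)·f(n) with a/b^3 = 3^-1 < 1). Case 3: S(n) = Θ(f(n)) = Θ(n^3).

Case 3: S(n) = Θ(n^3)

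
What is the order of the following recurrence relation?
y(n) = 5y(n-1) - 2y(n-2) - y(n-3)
The order is the largest lag k for which y(n-k) appears. Here the deepest term is y(n-3), so the order is 3.

Order 3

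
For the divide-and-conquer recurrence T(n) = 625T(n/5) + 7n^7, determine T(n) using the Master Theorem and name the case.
Master Theorem template: T(n) = a·T(n/b) + f(n).
Here: a=625, b=5, f(n)=7n^7
Compute log_b(a) = log_5(625) = 4.
f(n) = 7n^7 = Ω(n^(4+ε)) with ε = 3, and the regularity condition holds (a·f(n/b) = (a/b^7)·f(n) with a/b^7 = 5^-3 < 1). Case 3: T(n) = Θ(f(n)) = Θ(n^7).

Case 3: T(n) = Θ(n^7)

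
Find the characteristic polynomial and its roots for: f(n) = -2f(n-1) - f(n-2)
Substitute f(n) = rⁿ and divide through by rⁿ⁻²: r² + 2r + 1 = 0
Factor: (r + 1)² = 0, so r = -1 (double root).
General solution: f(n) = (A + Bn)·(-1)ⁿ

Characteristic: r² + 2r + 1 = 0, Roots: r = -1 (double root)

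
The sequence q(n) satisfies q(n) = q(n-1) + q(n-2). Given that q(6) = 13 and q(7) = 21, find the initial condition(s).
Work backwards using q(k) = q(k+2) - q(k+1):
q(5) = q(7) - q(6) = 21 - 13 = 8
q(4) = q(6) - q(5) = 13 - 8 = 5
q(3) = q(5) - q(4) = 8 - 5 = 3
q(2) = q(4) - q(3) = 5 - 3 = 2
q(1) = q(3) - q(2) = 3 - 2 = 1
q(0) = q(2) - q(1) = 2 - 1 = 1

q(0) = 1, q(1) = 1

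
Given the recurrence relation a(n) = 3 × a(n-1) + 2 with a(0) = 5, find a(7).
Computing step by step:
a(0) = 5
a(1) = 3 × 5 + 2 = 17
a(2) = 3 × 17 + 2 = 53
a(3) = 3 × 53 + 2 = 161
a(4) = 3 × 161 + 2 = 485
a(5) = 3 × 485 + 2 = 1457
a(6) = 3 × 1457 + 2 = 4373
a(7) = 3 × 4373 + 2 = 13121

13121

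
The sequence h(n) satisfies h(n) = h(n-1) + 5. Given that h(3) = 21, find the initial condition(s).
h(3) = h(0) + 3·5, so h(0) = 21 - 15 = 6.

h(0) = 6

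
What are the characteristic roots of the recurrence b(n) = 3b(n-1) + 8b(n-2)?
Substitute b(n) = rⁿ and divide through by rⁿ⁻²: r² - 3r - 8 = 0
Discriminant: 3² + 4·8 = 41, not a perfect square, so by the quadratic formula r = (3 ± √41)/2.
General solution: b(n) = A·r₁ⁿ + B·r₂ⁿ where r₁,r₂ = (3 ± √41)/2

Characteristic: r² - 3r - 8 = 0, Roots: r = (3 ± √41)/2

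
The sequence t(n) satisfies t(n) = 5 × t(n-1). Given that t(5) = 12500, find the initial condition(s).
In general t(n) = 5ⁿ · t(0). At n = 5: t(0) = t(5) / 5^5 = 12500 / 3125 = 4.

t(0) = 4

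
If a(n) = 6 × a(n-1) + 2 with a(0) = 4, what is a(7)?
Computing step by step:
a(0) = 4
a(1) = 6 × 4 + 2 = 26
a(2) = 6 × 26 + 2 = 158
a(3) = 6 × 158 + 2 = 950
a(4) = 6 × 950 + 2 = 5702
a(5) = 6 × 5702 + 2 = 34214
a(6) = 6 × 34214 + 2 = 205286
a(7) = 6 × 205286 + 2 = 1231718

1231718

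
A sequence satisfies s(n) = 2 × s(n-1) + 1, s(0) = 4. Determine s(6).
Computing step by step:
s(0) = 4
s(1) = 2 × 4 + 1 = 9
s(2) = 2 × 9 + 1 = 19
s(3) = 2 × 19 + 1 = 39
s(4) = 2 × 39 + 1 = 79
s(5) = 2 × 79 + 1 = 159
s(6) = 2 × 159 + 1 = 319

319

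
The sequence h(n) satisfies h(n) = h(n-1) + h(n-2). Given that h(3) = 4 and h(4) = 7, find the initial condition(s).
Work backwards using h(k) = h(k+2) - h(k+1):
h(2) = h(4) - h(3) = 7 - 4 = 3
h(1) = h(3) - h(2) = 4 - 3 = 1
h(0) = h(2) - h(1) = 3 - 1 = 2

h(0) = 2, h(1) = 1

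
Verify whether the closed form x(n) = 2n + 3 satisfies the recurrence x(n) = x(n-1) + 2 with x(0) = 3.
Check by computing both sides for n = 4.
From the recurrence with x(0) = 3:
  x(0) = 3, x(1) = 5, x(2) = 7, x(3) = 9, x(4) = 11
  so the recurrence gives x(4) = 11.
From the proposed closed form x(n) = 2n + 3:
  x(4) = 11.
Both sides give 11 at n = 4, and the initial condition(s) match, so the closed form is consistent.

Yes, the closed form is correct.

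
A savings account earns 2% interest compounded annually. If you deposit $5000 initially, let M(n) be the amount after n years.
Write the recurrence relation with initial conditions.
Each year the balance grows by 2%, i.e. is multiplied by 1 + 2/100 = 1.02, so M(n) = 1.02 × M(n-1). The initial deposit gives M(0) = 5000.
Unrolling gives the closed form M(n) = 5000 × (1.02)ⁿ.

M(n) = 1.02 × M(n-1), M(0) = 5000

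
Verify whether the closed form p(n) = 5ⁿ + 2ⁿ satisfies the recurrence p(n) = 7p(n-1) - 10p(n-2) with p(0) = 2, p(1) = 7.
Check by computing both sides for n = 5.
From the recurrence with p(0) = 2, p(1) = 7:
  p(0) = 2, p(1) = 7, p(2) = 29, p(3) = 133, p(4) = 641, p(5) = 3157
  so the recurrence gives p(5) = 3157.
From the proposed closed form p(n) = 5ⁿ + 2ⁿ:
  p(5) = 3157.
Both sides give 3157 at n = 5, and the initial condition(s) match, so the closed form is consistent.

Yes, the closed form is correct.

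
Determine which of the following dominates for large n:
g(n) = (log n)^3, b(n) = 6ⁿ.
Comparing growth rates:
Growth-rate hierarchy: log n ≺ any polynomial ≺ any exponential cⁿ (c>1) ≺ n! ≺ nⁿ.
exponential base 6 dominates polylogarithmic (log n)^3 asymptotically.

b(n) grows faster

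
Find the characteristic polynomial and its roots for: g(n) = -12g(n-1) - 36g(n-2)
Substitute g(n) = rⁿ and divide through by rⁿ⁻²: r² + 12r + 36 = 0
Factor: (r + 6)² = 0, so r = -6 (double root).
General solution: g(n) = (A + Bn)·(-6)ⁿ

Characteristic: r² + 12r + 36 = 0, Roots: r = -6 (double root)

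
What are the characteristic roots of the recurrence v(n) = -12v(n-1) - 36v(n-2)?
Substitute v(n) = rⁿ and divide through by rⁿ⁻²: r² + 12r + 36 = 0
Factor: (r + 6)² = 0, so r = -6 (double root).
General solution: v(n) = (A + Bn)·(-6)ⁿ

Characteristic: r² + 12r + 36 = 0, Roots: r = -6 (double root)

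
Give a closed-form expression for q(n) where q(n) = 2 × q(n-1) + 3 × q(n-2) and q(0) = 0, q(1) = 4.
Recurrence: q(n) = 2 × q(n-1) + 3 × q(n-2), initial: q(0) = 0, q(1) = 4.
Characteristic equation: r² - 2r - 3 = 0, which factors as (r - 3)(r + 1) = 0, so r = 3, -1. General solution q(n) = A·3ⁿ + B·(-1)ⁿ. From q(0) = 0: A + B = 0. From q(1) = 4: 3A - 1B = 4. Solving gives A = 1, B = -1.

q(n) = 3ⁿ - (-1)ⁿ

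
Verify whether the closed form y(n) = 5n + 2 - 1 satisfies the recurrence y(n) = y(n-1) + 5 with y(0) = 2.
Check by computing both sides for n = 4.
From the recurrence with y(0) = 2:
  y(0) = 2, y(1) = 7, y(2) = 12, y(3) = 17, y(4) = 22
  so the recurrence gives y(4) = 22.
From the proposed closed form y(n) = 5n + 2 - 1:
  y(4) = 21.
The recurrence gives 22 but the closed form gives 21, so the closed form does not satisfy the recurrence.

No, the closed form is incorrect.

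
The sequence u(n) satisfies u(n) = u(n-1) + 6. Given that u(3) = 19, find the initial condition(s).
u(3) = u(0) + 3·6, so u(0) = 19 - 18 = 1.

u(0) = 1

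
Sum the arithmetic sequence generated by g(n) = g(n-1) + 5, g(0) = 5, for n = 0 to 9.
Computing the sequence terms: 5, 10, 15, 20, 25, 30, 35, 40, 45, 50
Adding these values together:

275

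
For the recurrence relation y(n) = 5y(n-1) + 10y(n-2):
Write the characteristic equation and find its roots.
Substitute y(n) = rⁿ and divide through by rⁿ⁻²: r² - 5r - 10 = 0
Discriminant: 5² + 4·10 = 65, not a perfect square, so by the quadratic formula r = (5 ± √65)/2.
General solution: y(n) = A·r₁ⁿ + B·r₂ⁿ where r₁,r₂ = (5 ± √65)/2

Characteristic: r² - 5r - 10 = 0, Roots: r = (5 ± √65)/2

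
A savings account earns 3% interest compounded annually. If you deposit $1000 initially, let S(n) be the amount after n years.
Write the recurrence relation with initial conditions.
Each year the balance grows by 3%, i.e. is multiplied by 1 + 3/100 = 1.03, so S(n) = 1.03 × S(n-1). The initial deposit gives S(0) = 1000.
Unrolling gives the closed form S(n) = 1000 × (1.03)ⁿ.

S(n) = 1.03 × S(n-1), S(0) = 1000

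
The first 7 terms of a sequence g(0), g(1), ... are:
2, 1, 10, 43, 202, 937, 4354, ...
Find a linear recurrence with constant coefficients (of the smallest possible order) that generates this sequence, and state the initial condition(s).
Look for the lowest-order linear relation among consecutive terms.
Observation: g(n) - 4·g(n-1) - (3)·g(n-2) = 0 holds for the shown terms, and no order-1 relation g(n) = α·g(n-1) + β fits.
Check at n=3: 4·10 + (3)·1 = 43. ✓

g(n) = 4g(n-1) + 3g(n-2), g(0) = 2, g(1) = 1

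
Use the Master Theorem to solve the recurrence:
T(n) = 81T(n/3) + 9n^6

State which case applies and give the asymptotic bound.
Master Theorem template: T(n) = a·T(n/b) + f(n).
Here: a=81, b=3, f(n)=9n^6
Compute log_b(a) = log_3(81) = 4.
f(n) = 9n^6 = Ω(n^(4+ε)) with ε = 2, and the regularity condition holds (a·f(n/b) = (a/b^6)·f(n) with a/b^6 = 3^-2 < 1). Case 3: T(n) = Θ(f(n)) = Θ(n^6).

Case 3: T(n) = Θ(n^6)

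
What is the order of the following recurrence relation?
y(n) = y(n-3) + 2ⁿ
The order is the largest lag k for which y(n-k) appears. Here the deepest term is y(n-3) (the 2ⁿ term is non-homogeneous and does not affect the order), so the order is 3.

Order 3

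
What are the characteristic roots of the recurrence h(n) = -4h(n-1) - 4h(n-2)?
Substitute h(n) = rⁿ and divide through by rⁿ⁻²: r² + 4r + 4 = 0
Factor: (r + 2)² = 0, so r = -2 (double root).
General solution: h(n) = (A + Bn)·(-2)ⁿ

Characteristic: r² + 4r + 4 = 0, Roots: r = -2 (double root)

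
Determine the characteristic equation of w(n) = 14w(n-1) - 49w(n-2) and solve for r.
Substitute w(n) = rⁿ and divide through by rⁿ⁻²: r² - 14r + 49 = 0
Factor: (r - 7)² = 0, so r = 7 (double root).
General solution: w(n) = (A + Bn)·7ⁿ

Characteristic: r² - 14r + 49 = 0, Roots: r = 7 (double root)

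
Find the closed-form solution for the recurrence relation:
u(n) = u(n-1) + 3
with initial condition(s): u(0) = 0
Recurrence: u(n) = u(n-1) + 3, initial: u(0) = 0.
Each step adds 3, so u(n) = u(0) + 3n = 3n.

u(n) = 3n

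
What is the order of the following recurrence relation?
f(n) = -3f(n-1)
The order is the largest lag k for which f(n-k) appears. Here the deepest term is f(n-1), so the order is 1.

Order 1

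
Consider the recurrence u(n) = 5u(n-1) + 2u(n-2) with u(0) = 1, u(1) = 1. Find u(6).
Computing the sequence terms:
1, 1, 7, 37, 199, 1069, 5743

5743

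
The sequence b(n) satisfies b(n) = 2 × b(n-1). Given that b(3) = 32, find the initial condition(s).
In general b(n) = 2ⁿ · b(0). At n = 3: b(0) = b(3) / 2^3 = 32 / 8 = 4.

b(0) = 4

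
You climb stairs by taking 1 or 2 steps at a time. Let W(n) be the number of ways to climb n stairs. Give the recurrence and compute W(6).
Condition on the size of the last step (1 to 2): before it there were n-1, …, n-2 stairs climbed, and these cases are disjoint, so W(n) = W(n-1) + W(n-2) (Fibonacci-type sequence).
Initial conditions by direct count (compositions of i into parts ≤ 2): W(1) = 1; W(2) = 2.
Iterating the recurrence: W(3) = 3, W(4) = 5, W(5) = 8, W(6) = 13.

W(n) = W(n-1) + W(n-2), W(1) = 1, W(2) = 2; W(6) = 13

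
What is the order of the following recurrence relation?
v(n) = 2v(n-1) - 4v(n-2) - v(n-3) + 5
The order is the largest lag k for which v(n-k) appears. Here the deepest term is v(n-3) (the 5 term is non-homogeneous and does not affect the order), so the order is 3.

Order 3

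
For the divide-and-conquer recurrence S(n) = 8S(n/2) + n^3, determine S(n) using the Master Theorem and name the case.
Master Theorem template: S(n) = a·S(n/b) + f(n).
Here: a=8, b=2, f(n)=n^3
Compute log_b(a) = log_2(8) = 3.
f(n) = n^3 = Θ(n^3). Case 2: S(n) = Θ(n^3 log n).

Case 2: S(n) = Θ(n^3 log n)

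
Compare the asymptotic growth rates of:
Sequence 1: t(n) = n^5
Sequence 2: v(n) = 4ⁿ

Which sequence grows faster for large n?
Comparing growth rates:
Growth-rate hierarchy: log n ≺ any polynomial ≺ any exponential cⁿ (c>1) ≺ n! ≺ nⁿ.
exponential base 4 dominates polynomial degree 5 asymptotically.

v(n) grows faster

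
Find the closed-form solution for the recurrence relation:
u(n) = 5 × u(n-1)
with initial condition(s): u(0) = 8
Recurrence: u(n) = 5 × u(n-1), initial: u(0) = 8.
Each term is 5 times the previous, so this is geometric with ratio 5. After n steps: u(n) = u(0)·5ⁿ = 8·5ⁿ.

u(n) = 8·5ⁿ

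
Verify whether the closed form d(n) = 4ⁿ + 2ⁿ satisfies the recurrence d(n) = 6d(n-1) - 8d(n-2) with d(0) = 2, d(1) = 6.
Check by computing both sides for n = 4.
From the recurrence with d(0) = 2, d(1) = 6:
  d(0) = 2, d(1) = 6, d(2) = 20, d(3) = 72, d(4) = 272
  so the recurrence gives d(4) = 272.
From the proposed closed form d(n) = 4ⁿ + 2ⁿ:
  d(4) = 272.
Both sides give 272 at n = 4, and the initial condition(s) match, so the closed form is consistent.

Yes, the closed form is correct.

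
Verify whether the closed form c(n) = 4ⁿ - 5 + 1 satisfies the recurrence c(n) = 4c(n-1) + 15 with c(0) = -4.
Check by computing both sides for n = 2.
From the recurrence with c(0) = -4:
  c(0) = -4, c(1) = -1, c(2) = 11
  so the recurrence gives c(2) = 11.
From the proposed closed form c(n) = 4ⁿ - 5 + 1:
  c(2) = 12.
The recurrence gives 11 but the closed form gives 12, so the closed form does not satisfy the recurrence.

No, the closed form is incorrect.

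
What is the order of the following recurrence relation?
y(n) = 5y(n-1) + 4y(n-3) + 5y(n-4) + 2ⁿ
The order is the largest lag k for which y(n-k) appears. Here the deepest term is y(n-4) (the 2ⁿ term is non-homogeneous and does not affect the order), so the order is 4.

Order 4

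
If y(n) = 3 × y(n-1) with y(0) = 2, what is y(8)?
Computing step by step:
y(0) = 2
y(1) = 3 × 2 = 6
y(2) = 3 × 6 = 18
y(3) = 3 × 18 = 54
y(4) = 3 × 54 = 162
y(5) = 3 × 162 = 486
y(6) = 3 × 486 = 1458
y(7) = 3 × 1458 = 4374
y(8) = 3 × 4374 = 13122

13122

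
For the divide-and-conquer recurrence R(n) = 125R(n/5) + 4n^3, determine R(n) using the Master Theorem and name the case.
Master Theorem template: R(n) = a·R(n/b) + f(n).
Here: a=125, b=5, f(n)=4n^3
Compute log_b(a) = log_5(125) = 3.
f(n) = 4n^3 = Θ(n^3). Case 2: R(n) = Θ(n^3 log n).

Case 2: R(n) = Θ(n^3 log n)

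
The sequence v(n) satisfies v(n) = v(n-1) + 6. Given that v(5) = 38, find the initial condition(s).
v(5) = v(0) + 5·6, so v(0) = 38 - 30 = 8.

v(0) = 8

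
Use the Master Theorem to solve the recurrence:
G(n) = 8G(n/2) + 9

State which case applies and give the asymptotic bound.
Master Theorem template: G(n) = a·G(n/b) + f(n).
Here: a=8, b=2, f(n)=9
Compute log_b(a) = log_2(8) = 3.
f(n) = 9 = O(n^(3-ε)) with ε = 3. Case 1: G(n) = Θ(n^log_b(a)) = Θ(n^3).

Case 1: G(n) = Θ(n^3)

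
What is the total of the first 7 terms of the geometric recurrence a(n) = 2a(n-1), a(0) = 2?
Computing the sequence terms: 2, 4, 8, 16, 32, 64, 128
Adding these values together:

254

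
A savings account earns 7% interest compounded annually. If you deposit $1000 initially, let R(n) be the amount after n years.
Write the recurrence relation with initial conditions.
Each year the balance grows by 7%, i.e. is multiplied by 1 + 7/100 = 1.07, so R(n) = 1.07 × R(n-1). The initial deposit gives R(0) = 1000.
Unrolling gives the closed form R(n) = 1000 × (1.07)ⁿ.

R(n) = 1.07 × R(n-1), R(0) = 1000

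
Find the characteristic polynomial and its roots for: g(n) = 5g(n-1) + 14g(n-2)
Substitute g(n) = rⁿ and divide through by rⁿ⁻²: r² - 5r - 14 = 0
Factor: (r - 7)(r + 2) = 0, so r = 7, -2.
General solution: g(n) = A·7ⁿ + B·(-2)ⁿ

Characteristic: r² - 5r - 14 = 0, Roots: r = 7, -2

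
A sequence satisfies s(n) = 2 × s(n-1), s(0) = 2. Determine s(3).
Computing step by step:
s(0) = 2
s(1) = 2 × 2 = 4
s(2) = 2 × 4 = 8
s(3) = 2 × 8 = 16

16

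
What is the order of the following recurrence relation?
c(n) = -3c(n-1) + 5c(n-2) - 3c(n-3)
The order is the largest lag k for which c(n-k) appears. Here the deepest term is c(n-3), so the order is 3.

Order 3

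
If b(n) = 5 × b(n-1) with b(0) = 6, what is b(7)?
Computing step by step:
b(0) = 6
b(1) = 5 × 6 = 30
b(2) = 5 × 30 = 150
b(3) = 5 × 150 = 750
b(4) = 5 × 750 = 3750
b(5) = 5 × 3750 = 18750
b(6) = 5 × 18750 = 93750
b(7) = 5 × 93750 = 468750

468750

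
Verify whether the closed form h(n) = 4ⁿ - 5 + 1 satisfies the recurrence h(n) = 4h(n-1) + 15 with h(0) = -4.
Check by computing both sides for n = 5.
From the recurrence with h(0) = -4:
  h(0) = -4, h(1) = -1, h(2) = 11, h(3) = 59, h(4) = 251, h(5) = 1019
  so the recurrence gives h(5) = 1019.
From the proposed closed form h(n) = 4ⁿ - 5 + 1:
  h(5) = 1020.
The recurrence gives 1019 but the closed form gives 1020, so the closed form does not satisfy the recurrence.

No, the closed form is incorrect.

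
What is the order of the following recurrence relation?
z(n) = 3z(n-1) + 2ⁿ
The order is the largest lag k for which z(n-k) appears. Here the deepest term is z(n-1) (the 2ⁿ term is non-homogeneous and does not affect the order), so the order is 1.

Order 1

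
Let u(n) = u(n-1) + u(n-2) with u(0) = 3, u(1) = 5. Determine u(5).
Computing the sequence terms:
3, 5, 8, 13, 21, 34

34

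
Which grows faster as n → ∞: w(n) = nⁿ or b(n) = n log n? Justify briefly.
Comparing growth rates:
Growth-rate hierarchy: log n ≺ any polynomial ≺ any exponential cⁿ (c>1) ≺ n! ≺ nⁿ.
super-exponential nⁿ dominates polynomial degree 1 (with log factor) asymptotically.

w(n) grows faster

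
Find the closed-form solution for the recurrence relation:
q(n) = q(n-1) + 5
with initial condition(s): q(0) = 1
Recurrence: q(n) = q(n-1) + 5, initial: q(0) = 1.
Each step adds 5, so q(n) = q(0) + 5n = 5n + 1.

q(n) = 5n + 1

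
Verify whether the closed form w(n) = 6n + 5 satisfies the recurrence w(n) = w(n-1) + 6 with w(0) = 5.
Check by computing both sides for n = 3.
From the recurrence with w(0) = 5:
  w(0) = 5, w(1) = 11, w(2) = 17, w(3) = 23
  so the recurrence gives w(3) = 23.
From the proposed closed form w(n) = 6n + 5:
  w(3) = 23.
Both sides give 23 at n = 3, and the initial condition(s) match, so the closed form is consistent.

Yes, the closed form is correct.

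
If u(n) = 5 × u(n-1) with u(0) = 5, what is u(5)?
Computing step by step:
u(0) = 5
u(1) = 5 × 5 = 25
u(2) = 5 × 25 = 125
u(3) = 5 × 125 = 625
u(4) = 5 × 625 = 3125
u(5) = 5 × 3125 = 15625

15625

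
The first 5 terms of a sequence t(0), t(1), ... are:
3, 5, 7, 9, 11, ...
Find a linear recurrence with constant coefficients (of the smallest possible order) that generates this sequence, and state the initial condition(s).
Look for the lowest-order linear relation among consecutive terms.
Observation: consecutive differences are constant (= 2).
Check at n=2: 1·5 + 2 = 7. ✓

t(n) = t(n-1) + 2, t(0) = 3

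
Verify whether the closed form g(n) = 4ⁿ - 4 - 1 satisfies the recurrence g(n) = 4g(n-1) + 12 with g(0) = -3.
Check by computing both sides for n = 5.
From the recurrence with g(0) = -3:
  g(0) = -3, g(1) = 0, g(2) = 12, g(3) = 60, g(4) = 252, g(5) = 1020
  so the recurrence gives g(5) = 1020.
From the proposed closed form g(n) = 4ⁿ - 4 - 1:
  g(5) = 1019.
The recurrence gives 1020 but the closed form gives 1019, so the closed form does not satisfy the recurrence.

No, the closed form is incorrect.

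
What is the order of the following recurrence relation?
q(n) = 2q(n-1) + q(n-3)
The order is the largest lag k for which q(n-k) appears. Here the deepest term is q(n-3), so the order is 3.

Order 3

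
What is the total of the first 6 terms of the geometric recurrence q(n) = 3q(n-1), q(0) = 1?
Computing the sequence terms: 1, 3, 9, 27, 81, 243
Adding these values together:

364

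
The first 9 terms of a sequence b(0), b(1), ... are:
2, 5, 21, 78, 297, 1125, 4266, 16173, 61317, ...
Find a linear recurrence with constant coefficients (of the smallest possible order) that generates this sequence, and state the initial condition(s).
Look for the lowest-order linear relation among consecutive terms.
Observation: b(n) - 3·b(n-1) - (3)·b(n-2) = 0 holds for the shown terms, and no order-1 relation b(n) = α·b(n-1) + β fits.
Check at n=3: 3·21 + (3)·5 = 78. ✓

b(n) = 3b(n-1) + 3b(n-2), b(0) = 2, b(1) = 5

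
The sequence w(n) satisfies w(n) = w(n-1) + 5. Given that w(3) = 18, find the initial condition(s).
w(3) = w(0) + 3·5, so w(0) = 18 - 15 = 3.

w(0) = 3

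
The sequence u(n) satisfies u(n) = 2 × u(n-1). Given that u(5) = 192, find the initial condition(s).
In general u(n) = 2ⁿ · u(0). At n = 5: u(0) = u(5) / 2^5 = 192 / 32 = 6.

u(0) = 6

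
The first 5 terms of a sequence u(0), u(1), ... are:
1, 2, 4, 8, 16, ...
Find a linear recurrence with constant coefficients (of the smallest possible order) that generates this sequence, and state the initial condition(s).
Look for the lowest-order linear relation among consecutive terms.
Observation: each term is 2× the previous.
Check at n=2: 2·2 = 4. ✓

u(n) = 2 × u(n-1), u(0) = 1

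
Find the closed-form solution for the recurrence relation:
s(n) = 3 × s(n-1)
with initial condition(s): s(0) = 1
Recurrence: s(n) = 3 × s(n-1), initial: s(0) = 1.
Each term is 3 times the previous, so this is geometric with ratio 3. After n steps: s(n) = s(0)·3ⁿ = 3ⁿ.

s(n) = 3ⁿ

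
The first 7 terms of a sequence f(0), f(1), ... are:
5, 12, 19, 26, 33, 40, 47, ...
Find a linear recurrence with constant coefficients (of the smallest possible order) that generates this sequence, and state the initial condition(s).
Look for the lowest-order linear relation among consecutive terms.
Observation: consecutive differences are constant (= 7).
Check at n=2: 1·12 + 7 = 19. ✓

f(n) = f(n-1) + 7, f(0) = 5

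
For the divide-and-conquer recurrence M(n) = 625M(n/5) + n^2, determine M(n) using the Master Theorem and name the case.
Master Theorem template: M(n) = a·M(n/b) + f(n).
Here: a=625, b=5, f(n)=n^2
Compute log_b(a) = log_5(625) = 4.
f(n) = n^2 = O(n^(4-ε)) with ε = 2. Case 1: M(n) = Θ(n^log_b(a)) = Θ(n^4).

Case 1: M(n) = Θ(n^4)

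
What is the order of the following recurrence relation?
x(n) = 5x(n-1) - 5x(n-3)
The order is the largest lag k for which x(n-k) appears. Here the deepest term is x(n-3), so the order is 3.

Order 3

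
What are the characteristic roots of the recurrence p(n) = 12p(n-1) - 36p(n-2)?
Substitute p(n) = rⁿ and divide through by rⁿ⁻²: r² - 12r + 36 = 0
Factor: (r - 6)² = 0, so r = 6 (double root).
General solution: p(n) = (A + Bn)·6ⁿ

Characteristic: r² - 12r + 36 = 0, Roots: r = 6 (double root)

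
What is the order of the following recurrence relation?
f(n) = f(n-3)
The order is the largest lag k for which f(n-k) appears. Here the deepest term is f(n-3), so the order is 3.

Order 3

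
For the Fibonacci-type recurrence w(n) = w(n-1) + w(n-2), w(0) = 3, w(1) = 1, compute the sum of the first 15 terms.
Computing the sequence terms: 3, 1, 4, 5, 9, 14, 23, 37, 60, 97, 157, 254, 411, 665, 1076
Adding these values together:

2816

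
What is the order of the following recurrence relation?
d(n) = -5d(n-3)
The order is the largest lag k for which d(n-k) appears. Here the deepest term is d(n-3), so the order is 3.

Order 3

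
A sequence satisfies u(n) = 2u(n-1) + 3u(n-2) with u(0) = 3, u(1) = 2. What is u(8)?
Computing the sequence terms:
3, 2, 13, 32, 103, 302, 913, 2732, 8203

8203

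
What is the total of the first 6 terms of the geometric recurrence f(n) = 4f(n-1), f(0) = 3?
Computing the sequence terms: 3, 12, 48, 192, 768, 3072
Adding these values together:

4095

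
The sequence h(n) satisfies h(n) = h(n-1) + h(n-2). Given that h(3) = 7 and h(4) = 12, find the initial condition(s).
Work backwards using h(k) = h(k+2) - h(k+1):
h(2) = h(4) - h(3) = 12 - 7 = 5
h(1) = h(3) - h(2) = 7 - 5 = 2
h(0) = h(2) - h(1) = 5 - 2 = 3

h(0) = 3, h(1) = 2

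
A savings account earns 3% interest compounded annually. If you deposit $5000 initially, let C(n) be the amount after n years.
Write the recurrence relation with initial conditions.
Each year the balance grows by 3%, i.e. is multiplied by 1 + 3/100 = 1.03, so C(n) = 1.03 × C(n-1). The initial deposit gives C(0) = 5000.
Unrolling gives the closed form C(n) = 5000 × (1.03)ⁿ.

C(n) = 1.03 × C(n-1), C(0) = 5000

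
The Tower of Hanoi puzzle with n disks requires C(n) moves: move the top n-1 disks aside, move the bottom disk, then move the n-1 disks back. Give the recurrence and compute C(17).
Moving n disks = move the top n-1 disks aside (C(n-1) moves) + move the largest disk (1 move) + move the n-1 disks back on top (C(n-1) moves), so C(n) = 2C(n-1) + 1, with C(1) = 1 (a single disk takes one move).
First terms: 1, 3, 7, 15, 31, 63, … — each is one less than a power of 2. Indeed C(n) + 1 = 2(C(n-1) + 1) with C(1) + 1 = 2, so C(n) + 1 = 2ⁿ and C(n) = 2ⁿ - 1.
Hence C(17) = 2^17 - 1 = 131072 - 1 = 131071.

C(n) = 2C(n-1) + 1, C(1) = 1; C(17) = 131071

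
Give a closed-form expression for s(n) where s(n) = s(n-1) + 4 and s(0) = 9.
Recurrence: s(n) = s(n-1) + 4, initial: s(0) = 9.
Each step adds 4, so s(n) = s(0) + 4n = 4n + 9.

s(n) = 4n + 9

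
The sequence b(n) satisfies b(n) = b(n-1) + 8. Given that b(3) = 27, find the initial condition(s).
b(3) = b(0) + 3·8, so b(0) = 27 - 24 = 3.

b(0) = 3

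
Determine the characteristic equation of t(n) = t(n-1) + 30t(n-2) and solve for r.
Substitute t(n) = rⁿ and divide through by rⁿ⁻²: r² - r - 30 = 0
Factor: (r + 5)(r - 6) = 0, so r = -5, 6.
General solution: t(n) = A·(-5)ⁿ + B·6ⁿ

Characteristic: r² - r - 30 = 0, Roots: r = -5, 6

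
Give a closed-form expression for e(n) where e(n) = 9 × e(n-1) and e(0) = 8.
Recurrence: e(n) = 9 × e(n-1), initial: e(0) = 8.
Each term is 9 times the previous, so this is geometric with ratio 9. After n steps: e(n) = e(0)·9ⁿ = 8·9ⁿ.

e(n) = 8·9ⁿ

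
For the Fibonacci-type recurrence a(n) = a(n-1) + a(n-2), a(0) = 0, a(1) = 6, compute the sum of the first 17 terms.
Computing the sequence terms: 0, 6, 6, 12, 18, 30, 48, 78, 126, 204, 330, 534, 864, 1398, 2262, 3660, 5922
Adding these values together:

15498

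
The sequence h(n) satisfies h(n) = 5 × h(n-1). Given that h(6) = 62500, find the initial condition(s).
In general h(n) = 5ⁿ · h(0). At n = 6: h(0) = h(6) / 5^6 = 62500 / 15625 = 4.

h(0) = 4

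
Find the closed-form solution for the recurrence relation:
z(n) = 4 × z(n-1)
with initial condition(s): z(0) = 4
Recurrence: z(n) = 4 × z(n-1), initial: z(0) = 4.
Each term is 4 times the previous, so this is geometric with ratio 4. After n steps: z(n) = z(0)·4ⁿ = 4·4ⁿ.

z(n) = 4·4ⁿ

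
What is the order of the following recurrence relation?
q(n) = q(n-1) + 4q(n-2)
The order is the largest lag k for which q(n-k) appears. Here the deepest term is q(n-2), so the order is 2.

Order 2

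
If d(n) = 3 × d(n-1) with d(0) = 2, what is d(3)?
Computing step by step:
d(0) = 2
d(1) = 3 × 2 = 6
d(2) = 3 × 6 = 18
d(3) = 3 × 18 = 54

54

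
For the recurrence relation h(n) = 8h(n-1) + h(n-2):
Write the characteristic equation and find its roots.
Substitute h(n) = rⁿ and divide through by rⁿ⁻²: r² - 8r - 1 = 0
Discriminant: 8² + 4·1 = 68, not a perfect square, so by the quadratic formula r = (8 ± √68)/2.
General solution: h(n) = A·r₁ⁿ + B·r₂ⁿ where r₁,r₂ = (8 ± √68)/2

Characteristic: r² - 8r - 1 = 0, Roots: r = (8 ± √68)/2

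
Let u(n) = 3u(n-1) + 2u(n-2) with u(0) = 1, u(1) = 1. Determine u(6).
Computing the sequence terms:
1, 1, 5, 17, 61, 217, 773

773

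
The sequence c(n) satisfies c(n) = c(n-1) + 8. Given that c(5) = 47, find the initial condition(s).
c(5) = c(0) + 5·8, so c(0) = 47 - 40 = 7.

c(0) = 7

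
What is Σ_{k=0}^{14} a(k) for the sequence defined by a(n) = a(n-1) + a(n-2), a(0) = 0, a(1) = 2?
Computing the sequence terms: 0, 2, 2, 4, 6, 10, 16, 26, 42, 68, 110, 178, 288, 466, 754
Adding these values together:

1972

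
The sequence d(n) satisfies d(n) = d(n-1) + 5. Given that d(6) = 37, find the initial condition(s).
d(6) = d(0) + 6·5, so d(0) = 37 - 30 = 7.

d(0) = 7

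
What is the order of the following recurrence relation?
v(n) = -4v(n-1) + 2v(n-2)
The order is the largest lag k for which v(n-k) appears. Here the deepest term is v(n-2), so the order is 2.

Order 2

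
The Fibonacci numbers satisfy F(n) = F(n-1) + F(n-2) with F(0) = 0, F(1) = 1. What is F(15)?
Computing the sequence terms:
0, 1, 1, 2, 3, 5, 8, 13, 21, 34, 55, 89, 144, 233, 377, 610

610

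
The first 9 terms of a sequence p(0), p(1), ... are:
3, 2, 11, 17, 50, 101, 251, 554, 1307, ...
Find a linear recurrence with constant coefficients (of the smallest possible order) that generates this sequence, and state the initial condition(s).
Look for the lowest-order linear relation among consecutive terms.
Observation: p(n) - 1·p(n-1) - (3)·p(n-2) = 0 holds for the shown terms, and no order-1 relation p(n) = α·p(n-1) + β fits.
Check at n=3: 1·11 + (3)·2 = 17. ✓

p(n) = p(n-1) + 3p(n-2), p(0) = 3, p(1) = 2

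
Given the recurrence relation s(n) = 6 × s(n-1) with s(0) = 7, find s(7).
Computing step by step:
s(0) = 7
s(1) = 6 × 7 = 42
s(2) = 6 × 42 = 252
s(3) = 6 × 252 = 1512
s(4) = 6 × 1512 = 9072
s(5) = 6 × 9072 = 54432
s(6) = 6 × 54432 = 326592
s(7) = 6 × 326592 = 1959552

1959552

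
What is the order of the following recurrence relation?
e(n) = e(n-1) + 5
The order is the largest lag k for which e(n-k) appears. Here the deepest term is e(n-1) (the 5 term is non-homogeneous and does not affect the order), so the order is 1.

Order 1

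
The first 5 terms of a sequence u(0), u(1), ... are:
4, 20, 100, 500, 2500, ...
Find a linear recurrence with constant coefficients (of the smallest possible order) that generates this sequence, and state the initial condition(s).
Look for the lowest-order linear relation among consecutive terms.
Observation: each term is 5× the previous.
Check at n=2: 5·20 = 100. ✓

u(n) = 5 × u(n-1), u(0) = 4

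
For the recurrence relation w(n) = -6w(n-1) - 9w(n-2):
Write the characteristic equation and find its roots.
Substitute w(n) = rⁿ and divide through by rⁿ⁻²: r² + 6r + 9 = 0
Factor: (r + 3)² = 0, so r = -3 (double root).
General solution: w(n) = (A + Bn)·(-3)ⁿ

Characteristic: r² + 6r + 9 = 0, Roots: r = -3 (double root)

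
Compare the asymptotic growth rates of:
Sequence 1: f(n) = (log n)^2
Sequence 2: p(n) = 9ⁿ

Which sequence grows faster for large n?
Comparing growth rates:
Growth-rate hierarchy: log n ≺ any polynomial ≺ any exponential cⁿ (c>1) ≺ n! ≺ nⁿ.
exponential base 9 dominates polylogarithmic (log n)^2 asymptotically.

p(n) grows faster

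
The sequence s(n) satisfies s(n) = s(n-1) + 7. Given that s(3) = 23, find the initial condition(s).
s(3) = s(0) + 3·7, so s(0) = 23 - 21 = 2.

s(0) = 2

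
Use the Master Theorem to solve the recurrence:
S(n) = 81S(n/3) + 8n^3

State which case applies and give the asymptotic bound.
Master Theorem template: S(n) = a·S(n/b) + f(n).
Here: a=81, b=3, f(n)=8n^3
Compute log_b(a) = log_3(81) = 4.
f(n) = 8n^3 = O(n^(4-ε)) with ε = 1. Case 1: S(n) = Θ(n^log_b(a)) = Θ(n^4).

Case 1: S(n) = Θ(n^4)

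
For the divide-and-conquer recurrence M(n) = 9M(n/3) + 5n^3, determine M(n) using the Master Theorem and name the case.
Master Theorem template: M(n) = a·M(n/b) + f(n).
Here: a=9, b=3, f(n)=5n^3
Compute log_b(a) = log_3(9) = 2.
f(n) = 5n^3 = Ω(n^(2+ε)) with ε = 1, and the regularity condition holds (a·f(n/b) = (a/b^3)·f(n) with a/b^3 = 3^-1 < 1). Case 3: M(n) = Θ(f(n)) = Θ(n^3).

Case 3: M(n) = Θ(n^3)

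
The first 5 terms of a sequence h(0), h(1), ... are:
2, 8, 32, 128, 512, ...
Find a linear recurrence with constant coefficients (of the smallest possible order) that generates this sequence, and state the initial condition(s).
Look for the lowest-order linear relation among consecutive terms.
Observation: each term is 4× the previous.
Check at n=2: 4·8 = 32. ✓

h(n) = 4 × h(n-1), h(0) = 2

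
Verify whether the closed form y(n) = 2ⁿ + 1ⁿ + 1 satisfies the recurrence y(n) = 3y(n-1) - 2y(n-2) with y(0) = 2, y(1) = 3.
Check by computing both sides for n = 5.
From the recurrence with y(0) = 2, y(1) = 3:
  y(0) = 2, y(1) = 3, y(2) = 5, y(3) = 9, y(4) = 17, y(5) = 33
  so the recurrence gives y(5) = 33.
From the proposed closed form y(n) = 2ⁿ + 1ⁿ + 1:
  y(5) = 34.
The recurrence gives 33 but the closed form gives 34, so the closed form does not satisfy the recurrence.

No, the closed form is incorrect.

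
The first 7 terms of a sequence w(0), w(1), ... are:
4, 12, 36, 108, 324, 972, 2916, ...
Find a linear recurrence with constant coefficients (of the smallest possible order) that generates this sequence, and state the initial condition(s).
Look for the lowest-order linear relation among consecutive terms.
Observation: each term is 3× the previous.
Check at n=2: 3·12 = 36. ✓

w(n) = 3 × w(n-1), w(0) = 4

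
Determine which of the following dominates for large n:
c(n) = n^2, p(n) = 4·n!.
Comparing growth rates:
Growth-rate hierarchy: log n ≺ any polynomial ≺ any exponential cⁿ (c>1) ≺ n! ≺ nⁿ.
factorial dominates polynomial degree 2 asymptotically.

p(n) grows faster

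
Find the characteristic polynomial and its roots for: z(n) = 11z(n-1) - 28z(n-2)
Substitute z(n) = rⁿ and divide through by rⁿ⁻²: r² - 11r + 28 = 0
Factor: (r - 7)(r - 4) = 0, so r = 7, 4.
General solution: z(n) = A·7ⁿ + B·4ⁿ

Characteristic: r² - 11r + 28 = 0, Roots: r = 7, 4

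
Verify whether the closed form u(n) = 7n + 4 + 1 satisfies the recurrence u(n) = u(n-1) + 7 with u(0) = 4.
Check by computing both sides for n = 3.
From the recurrence with u(0) = 4:
  u(0) = 4, u(1) = 11, u(2) = 18, u(3) = 25
  so the recurrence gives u(3) = 25.
From the proposed closed form u(n) = 7n + 4 + 1:
  u(3) = 26.
The recurrence gives 25 but the closed form gives 26, so the closed form does not satisfy the recurrence.

No, the closed form is incorrect.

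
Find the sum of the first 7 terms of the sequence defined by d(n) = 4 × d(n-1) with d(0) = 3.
Computing the sequence terms: 3, 12, 48, 192, 768, 3072, 12288
Adding these values together:

16383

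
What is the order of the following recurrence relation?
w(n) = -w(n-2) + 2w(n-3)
The order is the largest lag k for which w(n-k) appears. Here the deepest term is w(n-3), so the order is 3.

Order 3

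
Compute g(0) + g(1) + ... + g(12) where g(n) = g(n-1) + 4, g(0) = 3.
Computing the sequence terms: 3, 7, 11, 15, 19, 23, 27, 31, 35, 39, 43, 47, 51
Adding these values together:

351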